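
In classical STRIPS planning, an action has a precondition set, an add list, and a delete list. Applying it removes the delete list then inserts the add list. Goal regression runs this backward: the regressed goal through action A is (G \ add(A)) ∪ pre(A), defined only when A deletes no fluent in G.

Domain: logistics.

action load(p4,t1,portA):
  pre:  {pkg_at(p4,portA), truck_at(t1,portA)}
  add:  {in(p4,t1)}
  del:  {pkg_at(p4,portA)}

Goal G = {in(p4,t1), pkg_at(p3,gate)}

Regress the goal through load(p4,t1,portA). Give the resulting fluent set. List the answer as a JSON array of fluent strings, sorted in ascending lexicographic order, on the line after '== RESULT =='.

Regress:
  G ∩ del = {}  (empty — regression defined)
  G \ add = {in(p4,t1), pkg_at(p3,gate)} \ {in(p4,t1)} = {pkg_at(p3,gate)}
  ∪ pre   = {pkg_at(p3,gate)} ∪ {pkg_at(p4,portA), truck_at(t1,portA)}
          = {pkg_at(p3,gate), pkg_at(p4,portA), truck_at(t1,portA)}

== RESULT ==
["pkg_at(p3,gate)", "pkg_at(p4,portA)", "truck_at(t1,portA)"]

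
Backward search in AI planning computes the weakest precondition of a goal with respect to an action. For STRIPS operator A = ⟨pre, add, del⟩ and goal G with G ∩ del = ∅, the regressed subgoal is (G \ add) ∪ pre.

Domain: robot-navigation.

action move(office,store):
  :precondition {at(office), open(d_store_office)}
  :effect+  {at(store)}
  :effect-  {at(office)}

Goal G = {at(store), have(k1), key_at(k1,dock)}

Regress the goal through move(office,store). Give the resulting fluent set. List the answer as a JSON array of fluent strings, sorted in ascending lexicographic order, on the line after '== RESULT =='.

Compute (G \ add) ∪ pre:
  G ∩ del = {}  (empty — regression defined)
  G \ add = {at(store), have(k1), key_at(k1,dock)} \ {at(store)} = {have(k1), key_at(k1,dock)}
  ∪ pre   = {have(k1), key_at(k1,dock)} ∪ {at(office), open(d_store_office)}
          = {at(office), have(k1), key_at(k1,dock), open(d_store_office)}

== RESULT ==
["at(office)", "have(k1)", "key_at(k1,dock)", "open(d_store_office)"]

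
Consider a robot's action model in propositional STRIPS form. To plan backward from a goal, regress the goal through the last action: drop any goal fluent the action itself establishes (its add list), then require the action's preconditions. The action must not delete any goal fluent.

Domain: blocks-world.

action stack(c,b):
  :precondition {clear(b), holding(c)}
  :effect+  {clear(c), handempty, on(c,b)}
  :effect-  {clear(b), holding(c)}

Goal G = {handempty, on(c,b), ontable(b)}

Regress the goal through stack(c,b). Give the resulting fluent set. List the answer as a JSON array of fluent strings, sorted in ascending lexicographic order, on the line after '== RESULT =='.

Regress:
  G ∩ del = {}  (empty — regression defined)
  G \ add = {handempty, on(c,b), ontable(b)} \ {clear(c), handempty, on(c,b)} = {ontable(b)}
  ∪ pre   = {ontable(b)} ∪ {clear(b), holding(c)}
          = {clear(b), holding(c), ontable(b)}

== RESULT ==
["clear(b)", "holding(c)", "ontable(b)"]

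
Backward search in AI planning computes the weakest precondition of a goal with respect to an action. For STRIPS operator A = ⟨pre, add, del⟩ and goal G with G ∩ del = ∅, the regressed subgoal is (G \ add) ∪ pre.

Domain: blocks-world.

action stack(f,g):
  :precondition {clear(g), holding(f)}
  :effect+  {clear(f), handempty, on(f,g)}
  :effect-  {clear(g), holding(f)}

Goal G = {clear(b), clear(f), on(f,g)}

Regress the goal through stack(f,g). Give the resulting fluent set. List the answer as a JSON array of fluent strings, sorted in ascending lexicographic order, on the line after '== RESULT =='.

Compute (G \ add) ∪ pre:
  G ∩ del = {}  (empty — regression defined)
  G \ add = {clear(b), clear(f), on(f,g)} \ {clear(f), handempty, on(f,g)} = {clear(b)}
  ∪ pre   = {clear(b)} ∪ {clear(g), holding(f)}
          = {clear(b), clear(g), holding(f)}

== RESULT ==
["clear(b)", "clear(g)", "holding(f)"]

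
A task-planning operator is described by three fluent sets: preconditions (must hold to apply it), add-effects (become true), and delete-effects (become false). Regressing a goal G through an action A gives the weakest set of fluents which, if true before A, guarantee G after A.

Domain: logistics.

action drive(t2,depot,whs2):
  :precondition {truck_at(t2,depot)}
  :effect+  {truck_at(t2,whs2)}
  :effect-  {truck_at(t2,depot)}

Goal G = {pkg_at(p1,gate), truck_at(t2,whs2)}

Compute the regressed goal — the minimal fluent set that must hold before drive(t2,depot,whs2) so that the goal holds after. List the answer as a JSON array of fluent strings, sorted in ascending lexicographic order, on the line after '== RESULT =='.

Compute (G \ add) ∪ pre:
  G ∩ del = {}  (empty — regression defined)
  G \ add = {pkg_at(p1,gate), truck_at(t2,whs2)} \ {truck_at(t2,whs2)} = {pkg_at(p1,gate)}
  ∪ pre   = {pkg_at(p1,gate)} ∪ {truck_at(t2,depot)}
          = {pkg_at(p1,gate), truck_at(t2,depot)}

== RESULT ==
["pkg_at(p1,gate)", "truck_at(t2,depot)"]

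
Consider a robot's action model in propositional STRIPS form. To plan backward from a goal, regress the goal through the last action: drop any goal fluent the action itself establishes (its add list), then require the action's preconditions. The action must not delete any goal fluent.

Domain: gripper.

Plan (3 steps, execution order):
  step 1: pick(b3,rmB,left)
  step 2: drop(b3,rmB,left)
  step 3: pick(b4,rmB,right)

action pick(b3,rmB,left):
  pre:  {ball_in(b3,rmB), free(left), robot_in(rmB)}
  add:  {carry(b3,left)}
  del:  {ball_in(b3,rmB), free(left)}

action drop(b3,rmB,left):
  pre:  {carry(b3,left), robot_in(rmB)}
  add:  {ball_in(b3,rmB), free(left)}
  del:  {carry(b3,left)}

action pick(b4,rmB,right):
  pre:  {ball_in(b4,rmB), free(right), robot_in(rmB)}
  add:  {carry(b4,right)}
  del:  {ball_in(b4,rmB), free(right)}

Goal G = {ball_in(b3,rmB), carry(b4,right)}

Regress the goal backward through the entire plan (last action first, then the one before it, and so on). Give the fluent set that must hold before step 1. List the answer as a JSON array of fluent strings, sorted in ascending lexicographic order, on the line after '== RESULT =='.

Work backward from the goal:
  through step 3 (pick(b4,rmB,right)): drop {carry(b4,right)}, keep {ball_in(b3,rmB)}, require {ball_in(b4,rmB), free(right), robot_in(rmB)}
    → {ball_in(b3,rmB), ball_in(b4,rmB), free(right), robot_in(rmB)}
  through step 2 (drop(b3,rmB,left)): drop {ball_in(b3,rmB)}, keep {ball_in(b4,rmB), free(right), robot_in(rmB)}, require {carry(b3,left), robot_in(rmB)}
    → {ball_in(b4,rmB), carry(b3,left), free(right), robot_in(rmB)}
  through step 1 (pick(b3,rmB,left)): drop {carry(b3,left)}, keep {ball_in(b4,rmB), free(right), robot_in(rmB)}, require {ball_in(b3,rmB), free(left), robot_in(rmB)}
    → {ball_in(b3,rmB), ball_in(b4,rmB), free(left), free(right), robot_in(rmB)}

== RESULT ==
["ball_in(b3,rmB)", "ball_in(b4,rmB)", "free(left)", "free(right)", "robot_in(rmB)"]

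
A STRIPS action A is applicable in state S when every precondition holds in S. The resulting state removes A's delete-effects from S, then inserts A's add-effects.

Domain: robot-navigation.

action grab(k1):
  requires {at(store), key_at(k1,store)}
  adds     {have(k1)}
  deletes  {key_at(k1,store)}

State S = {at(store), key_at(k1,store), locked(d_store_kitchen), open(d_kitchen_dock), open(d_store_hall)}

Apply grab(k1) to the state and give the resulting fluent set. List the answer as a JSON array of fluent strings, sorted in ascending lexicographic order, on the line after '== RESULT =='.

Compute (S \ del) ∪ add:
  pre ⊆ S: {at(store), key_at(k1,store)} ⊆ S  — applicable
  S \ del = {at(store), locked(d_store_kitchen), open(d_kitchen_dock), open(d_store_hall)}
  ∪ add   = {at(store), have(k1), locked(d_store_kitchen), open(d_kitchen_dock), open(d_store_hall)}

== RESULT ==
["at(store)", "have(k1)", "locked(d_store_kitchen)", "open(d_kitchen_dock)", "open(d_store_hall)"]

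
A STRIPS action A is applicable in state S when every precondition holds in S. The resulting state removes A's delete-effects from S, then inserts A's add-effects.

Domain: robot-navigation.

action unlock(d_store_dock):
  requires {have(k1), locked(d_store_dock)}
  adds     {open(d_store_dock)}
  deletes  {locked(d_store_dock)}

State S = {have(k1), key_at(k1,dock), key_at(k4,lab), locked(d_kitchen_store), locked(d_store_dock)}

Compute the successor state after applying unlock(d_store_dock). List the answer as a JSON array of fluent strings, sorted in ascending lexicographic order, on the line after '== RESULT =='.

Compute (S \ del) ∪ add:
  pre ⊆ S: {have(k1), locked(d_store_dock)} ⊆ S  — applicable
  S \ del = {have(k1), key_at(k1,dock), key_at(k4,lab), locked(d_kitchen_store)}
  ∪ add   = {have(k1), key_at(k1,dock), key_at(k4,lab), locked(d_kitchen_store), open(d_store_dock)}

== RESULT ==
["have(k1)", "key_at(k1,dock)", "key_at(k4,lab)", "locked(d_kitchen_store)", "open(d_store_dock)"]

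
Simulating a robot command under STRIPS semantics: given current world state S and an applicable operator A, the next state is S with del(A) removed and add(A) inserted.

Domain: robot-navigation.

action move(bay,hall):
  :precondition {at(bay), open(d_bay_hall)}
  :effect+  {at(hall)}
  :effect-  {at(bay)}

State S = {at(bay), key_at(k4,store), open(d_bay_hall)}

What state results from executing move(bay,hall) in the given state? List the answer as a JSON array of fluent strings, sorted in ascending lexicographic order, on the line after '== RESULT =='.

Compute (S \ del) ∪ add:
  pre ⊆ S: {at(bay), open(d_bay_hall)} ⊆ S  — applicable
  S \ del = {key_at(k4,store), open(d_bay_hall)}
  ∪ add   = {at(hall), key_at(k4,store), open(d_bay_hall)}

== RESULT ==
["at(hall)", "key_at(k4,store)", "open(d_bay_hall)"]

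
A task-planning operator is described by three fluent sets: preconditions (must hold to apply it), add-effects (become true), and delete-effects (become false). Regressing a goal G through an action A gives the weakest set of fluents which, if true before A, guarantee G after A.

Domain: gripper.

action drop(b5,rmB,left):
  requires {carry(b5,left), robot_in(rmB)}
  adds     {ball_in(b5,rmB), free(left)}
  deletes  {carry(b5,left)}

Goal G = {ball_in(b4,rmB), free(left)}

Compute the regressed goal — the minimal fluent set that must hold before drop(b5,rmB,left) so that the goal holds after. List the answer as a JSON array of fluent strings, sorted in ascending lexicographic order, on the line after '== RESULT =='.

Regress:
  G ∩ del = {}  (empty — regression defined)
  G \ add = {ball_in(b4,rmB), free(left)} \ {ball_in(b5,rmB), free(left)} = {ball_in(b4,rmB)}
  ∪ pre   = {ball_in(b4,rmB)} ∪ {carry(b5,left), robot_in(rmB)}
          = {ball_in(b4,rmB), carry(b5,left), robot_in(rmB)}

== RESULT ==
["ball_in(b4,rmB)", "carry(b5,left)", "robot_in(rmB)"]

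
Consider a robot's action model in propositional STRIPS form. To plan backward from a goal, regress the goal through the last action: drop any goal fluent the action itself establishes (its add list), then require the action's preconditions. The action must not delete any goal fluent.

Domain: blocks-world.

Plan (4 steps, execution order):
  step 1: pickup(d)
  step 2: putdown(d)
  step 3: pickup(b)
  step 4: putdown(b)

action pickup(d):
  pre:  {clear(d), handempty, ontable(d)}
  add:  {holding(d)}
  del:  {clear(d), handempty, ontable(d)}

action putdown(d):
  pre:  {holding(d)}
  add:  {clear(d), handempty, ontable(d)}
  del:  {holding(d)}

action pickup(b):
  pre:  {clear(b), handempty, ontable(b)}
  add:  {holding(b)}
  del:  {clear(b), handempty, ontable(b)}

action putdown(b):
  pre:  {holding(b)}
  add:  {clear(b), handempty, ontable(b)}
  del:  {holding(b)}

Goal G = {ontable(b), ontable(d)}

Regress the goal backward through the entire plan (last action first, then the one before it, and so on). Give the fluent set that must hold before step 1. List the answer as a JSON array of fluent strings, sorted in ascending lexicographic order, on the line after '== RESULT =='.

Work backward from the goal:
  through step 4 (putdown(b)): drop {ontable(b)}, keep {ontable(d)}, require {holding(b)}
    → {holding(b), ontable(d)}
  through step 3 (pickup(b)): drop {holding(b)}, keep {ontable(d)}, require {clear(b), handempty, ontable(b)}
    → {clear(b), handempty, ontable(b), ontable(d)}
  through step 2 (putdown(d)): drop {handempty, ontable(d)}, keep {clear(b), ontable(b)}, require {holding(d)}
    → {clear(b), holding(d), ontable(b)}
  through step 1 (pickup(d)): drop {holding(d)}, keep {clear(b), ontable(b)}, require {clear(d), handempty, ontable(d)}
    → {clear(b), clear(d), handempty, ontable(b), ontable(d)}

== RESULT ==
["clear(b)", "clear(d)", "handempty", "ontable(b)", "ontable(d)"]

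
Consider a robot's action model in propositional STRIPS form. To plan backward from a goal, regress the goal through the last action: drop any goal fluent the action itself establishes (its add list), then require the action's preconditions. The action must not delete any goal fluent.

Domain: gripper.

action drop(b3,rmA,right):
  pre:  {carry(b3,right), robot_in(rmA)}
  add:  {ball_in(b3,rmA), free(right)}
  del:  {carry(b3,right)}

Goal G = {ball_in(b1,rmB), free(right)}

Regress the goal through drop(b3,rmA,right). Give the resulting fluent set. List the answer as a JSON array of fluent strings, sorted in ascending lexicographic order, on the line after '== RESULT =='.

Regress:
  G ∩ del = {}  (empty — regression defined)
  G \ add = {ball_in(b1,rmB), free(right)} \ {ball_in(b3,rmA), free(right)} = {ball_in(b1,rmB)}
  ∪ pre   = {ball_in(b1,rmB)} ∪ {carry(b3,right), robot_in(rmA)}
          = {ball_in(b1,rmB), carry(b3,right), robot_in(rmA)}

== RESULT ==
["ball_in(b1,rmB)", "carry(b3,right)", "robot_in(rmA)"]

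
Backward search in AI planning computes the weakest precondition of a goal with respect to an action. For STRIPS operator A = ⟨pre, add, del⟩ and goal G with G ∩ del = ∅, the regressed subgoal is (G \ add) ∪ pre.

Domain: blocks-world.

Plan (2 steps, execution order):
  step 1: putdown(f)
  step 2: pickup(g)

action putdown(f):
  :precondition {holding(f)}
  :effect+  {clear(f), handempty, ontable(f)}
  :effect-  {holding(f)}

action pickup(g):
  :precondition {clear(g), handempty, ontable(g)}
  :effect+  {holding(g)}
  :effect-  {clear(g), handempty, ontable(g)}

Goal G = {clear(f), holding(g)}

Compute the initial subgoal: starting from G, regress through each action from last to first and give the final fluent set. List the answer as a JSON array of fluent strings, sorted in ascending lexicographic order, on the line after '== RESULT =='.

Work backward from the goal:
  through step 2 (pickup(g)): drop {holding(g)}, keep {clear(f)}, require {clear(g), handempty, ontable(g)}
    → {clear(f), clear(g), handempty, ontable(g)}
  through step 1 (putdown(f)): drop {clear(f), handempty}, keep {clear(g), ontable(g)}, require {holding(f)}
    → {clear(g), holding(f), ontable(g)}

== RESULT ==
["clear(g)", "holding(f)", "ontable(g)"]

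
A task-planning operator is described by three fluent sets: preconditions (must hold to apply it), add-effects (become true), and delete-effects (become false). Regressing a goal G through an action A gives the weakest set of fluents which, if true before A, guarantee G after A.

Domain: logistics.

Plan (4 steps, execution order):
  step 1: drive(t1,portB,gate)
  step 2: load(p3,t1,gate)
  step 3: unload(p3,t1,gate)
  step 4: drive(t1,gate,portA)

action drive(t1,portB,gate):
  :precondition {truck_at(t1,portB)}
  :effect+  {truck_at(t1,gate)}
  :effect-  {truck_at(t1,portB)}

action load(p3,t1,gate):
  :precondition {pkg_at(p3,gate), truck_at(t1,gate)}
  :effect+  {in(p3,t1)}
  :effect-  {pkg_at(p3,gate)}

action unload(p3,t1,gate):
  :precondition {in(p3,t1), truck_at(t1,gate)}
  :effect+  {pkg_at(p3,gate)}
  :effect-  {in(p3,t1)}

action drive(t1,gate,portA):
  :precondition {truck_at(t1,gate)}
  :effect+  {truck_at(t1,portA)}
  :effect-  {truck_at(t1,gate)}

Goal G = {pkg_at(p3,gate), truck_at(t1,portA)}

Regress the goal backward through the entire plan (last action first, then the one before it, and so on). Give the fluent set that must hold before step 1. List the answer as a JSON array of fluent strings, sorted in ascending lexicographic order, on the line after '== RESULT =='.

Regress step by step:
  through step 4 (drive(t1,gate,portA)): drop {truck_at(t1,portA)}, keep {pkg_at(p3,gate)}, require {truck_at(t1,gate)}
    → {pkg_at(p3,gate), truck_at(t1,gate)}
  through step 3 (unload(p3,t1,gate)): drop {pkg_at(p3,gate)}, keep {truck_at(t1,gate)}, require {in(p3,t1), truck_at(t1,gate)}
    → {in(p3,t1), truck_at(t1,gate)}
  through step 2 (load(p3,t1,gate)): drop {in(p3,t1)}, keep {truck_at(t1,gate)}, require {pkg_at(p3,gate), truck_at(t1,gate)}
    → {pkg_at(p3,gate), truck_at(t1,gate)}
  through step 1 (drive(t1,portB,gate)): drop {truck_at(t1,gate)}, keep {pkg_at(p3,gate)}, require {truck_at(t1,portB)}
    → {pkg_at(p3,gate), truck_at(t1,portB)}

== RESULT ==
["pkg_at(p3,gate)", "truck_at(t1,portB)"]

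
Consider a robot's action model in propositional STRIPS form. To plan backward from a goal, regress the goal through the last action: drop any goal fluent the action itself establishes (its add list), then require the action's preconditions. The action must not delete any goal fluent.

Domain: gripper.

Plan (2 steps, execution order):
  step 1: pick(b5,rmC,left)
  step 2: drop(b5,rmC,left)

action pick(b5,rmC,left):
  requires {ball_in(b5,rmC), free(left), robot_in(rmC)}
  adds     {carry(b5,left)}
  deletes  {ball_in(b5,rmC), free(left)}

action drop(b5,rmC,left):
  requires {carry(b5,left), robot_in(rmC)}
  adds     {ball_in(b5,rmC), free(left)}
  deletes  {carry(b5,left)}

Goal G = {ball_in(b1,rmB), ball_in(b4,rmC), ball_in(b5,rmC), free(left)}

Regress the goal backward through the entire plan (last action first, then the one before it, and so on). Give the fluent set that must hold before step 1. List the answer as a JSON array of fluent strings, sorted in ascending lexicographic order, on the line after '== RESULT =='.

Work backward from the goal:
  through step 2 (drop(b5,rmC,left)): drop {ball_in(b5,rmC), free(left)}, keep {ball_in(b1,rmB), ball_in(b4,rmC)}, require {carry(b5,left), robot_in(rmC)}
    → {ball_in(b1,rmB), ball_in(b4,rmC), carry(b5,left), robot_in(rmC)}
  through step 1 (pick(b5,rmC,left)): drop {carry(b5,left)}, keep {ball_in(b1,rmB), ball_in(b4,rmC), robot_in(rmC)}, require {ball_in(b5,rmC), free(left), robot_in(rmC)}
    → {ball_in(b1,rmB), ball_in(b4,rmC), ball_in(b5,rmC), free(left), robot_in(rmC)}

== RESULT ==
["ball_in(b1,rmB)", "ball_in(b4,rmC)", "ball_in(b5,rmC)", "free(left)", "robot_in(rmC)"]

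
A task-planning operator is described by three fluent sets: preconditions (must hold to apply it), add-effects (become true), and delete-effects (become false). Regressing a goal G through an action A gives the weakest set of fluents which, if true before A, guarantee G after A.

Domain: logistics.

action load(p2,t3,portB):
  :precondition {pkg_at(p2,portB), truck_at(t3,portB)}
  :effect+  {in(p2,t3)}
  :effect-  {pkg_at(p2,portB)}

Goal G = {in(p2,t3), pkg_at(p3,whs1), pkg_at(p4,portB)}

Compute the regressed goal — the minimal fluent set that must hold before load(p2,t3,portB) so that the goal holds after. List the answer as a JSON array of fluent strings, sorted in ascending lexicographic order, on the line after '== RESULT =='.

Compute (G \ add) ∪ pre:
  G ∩ del = {}  (empty — regression defined)
  G \ add = {in(p2,t3), pkg_at(p3,whs1), pkg_at(p4,portB)} \ {in(p2,t3)} = {pkg_at(p3,whs1), pkg_at(p4,portB)}
  ∪ pre   = {pkg_at(p3,whs1), pkg_at(p4,portB)} ∪ {pkg_at(p2,portB), truck_at(t3,portB)}
          = {pkg_at(p2,portB), pkg_at(p3,whs1), pkg_at(p4,portB), truck_at(t3,portB)}

== RESULT ==
["pkg_at(p2,portB)", "pkg_at(p3,whs1)", "pkg_at(p4,portB)", "truck_at(t3,portB)"]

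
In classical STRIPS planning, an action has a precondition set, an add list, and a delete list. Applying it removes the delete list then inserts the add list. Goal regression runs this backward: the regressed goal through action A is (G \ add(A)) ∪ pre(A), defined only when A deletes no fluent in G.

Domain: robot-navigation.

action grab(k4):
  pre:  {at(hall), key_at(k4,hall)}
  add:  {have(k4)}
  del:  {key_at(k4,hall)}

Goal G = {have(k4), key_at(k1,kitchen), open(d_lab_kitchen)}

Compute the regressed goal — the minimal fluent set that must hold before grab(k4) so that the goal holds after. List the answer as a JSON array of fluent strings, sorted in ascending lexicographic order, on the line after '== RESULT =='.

Compute (G \ add) ∪ pre:
  G ∩ del = {}  (empty — regression defined)
  G \ add = {have(k4), key_at(k1,kitchen), open(d_lab_kitchen)} \ {have(k4)} = {key_at(k1,kitchen), open(d_lab_kitchen)}
  ∪ pre   = {key_at(k1,kitchen), open(d_lab_kitchen)} ∪ {at(hall), key_at(k4,hall)}
          = {at(hall), key_at(k1,kitchen), key_at(k4,hall), open(d_lab_kitchen)}

== RESULT ==
["at(hall)", "key_at(k1,kitchen)", "key_at(k4,hall)", "open(d_lab_kitchen)"]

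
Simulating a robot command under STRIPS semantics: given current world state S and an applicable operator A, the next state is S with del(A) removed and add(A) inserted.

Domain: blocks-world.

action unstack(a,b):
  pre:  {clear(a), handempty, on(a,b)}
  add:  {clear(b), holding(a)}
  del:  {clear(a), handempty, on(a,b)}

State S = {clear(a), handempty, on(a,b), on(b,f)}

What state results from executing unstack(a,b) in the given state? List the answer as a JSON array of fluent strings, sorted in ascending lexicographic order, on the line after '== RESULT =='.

Compute (S \ del) ∪ add:
  pre ⊆ S: {clear(a), handempty, on(a,b)} ⊆ S  — applicable
  S \ del = {on(b,f)}
  ∪ add   = {clear(b), holding(a), on(b,f)}

== RESULT ==
["clear(b)", "holding(a)", "on(b,f)"]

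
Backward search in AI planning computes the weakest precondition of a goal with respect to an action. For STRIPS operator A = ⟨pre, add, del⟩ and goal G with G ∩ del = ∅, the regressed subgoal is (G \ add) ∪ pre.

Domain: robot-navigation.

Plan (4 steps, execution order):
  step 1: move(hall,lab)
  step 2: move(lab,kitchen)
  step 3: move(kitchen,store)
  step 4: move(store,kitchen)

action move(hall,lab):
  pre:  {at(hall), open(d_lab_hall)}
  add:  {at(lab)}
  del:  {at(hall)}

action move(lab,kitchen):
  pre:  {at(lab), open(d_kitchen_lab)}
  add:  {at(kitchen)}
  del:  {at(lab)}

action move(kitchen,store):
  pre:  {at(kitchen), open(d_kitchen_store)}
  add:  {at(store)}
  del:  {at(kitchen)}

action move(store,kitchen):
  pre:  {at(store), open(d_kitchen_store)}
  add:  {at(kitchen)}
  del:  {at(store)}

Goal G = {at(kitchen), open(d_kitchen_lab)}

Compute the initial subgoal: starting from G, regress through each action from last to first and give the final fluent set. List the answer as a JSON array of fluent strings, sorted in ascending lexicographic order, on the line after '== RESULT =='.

Regress step by step:
  through step 4 (move(store,kitchen)): drop {at(kitchen)}, keep {open(d_kitchen_lab)}, require {at(store), open(d_kitchen_store)}
    → {at(store), open(d_kitchen_lab), open(d_kitchen_store)}
  through step 3 (move(kitchen,store)): drop {at(store)}, keep {open(d_kitchen_lab), open(d_kitchen_store)}, require {at(kitchen), open(d_kitchen_store)}
    → {at(kitchen), open(d_kitchen_lab), open(d_kitchen_store)}
  through step 2 (move(lab,kitchen)): drop {at(kitchen)}, keep {open(d_kitchen_lab), open(d_kitchen_store)}, require {at(lab), open(d_kitchen_lab)}
    → {at(lab), open(d_kitchen_lab), open(d_kitchen_store)}
  through step 1 (move(hall,lab)): drop {at(lab)}, keep {open(d_kitchen_lab), open(d_kitchen_store)}, require {at(hall), open(d_lab_hall)}
    → {at(hall), open(d_kitchen_lab), open(d_kitchen_store), open(d_lab_hall)}

== RESULT ==
["at(hall)", "open(d_kitchen_lab)", "open(d_kitchen_store)", "open(d_lab_hall)"]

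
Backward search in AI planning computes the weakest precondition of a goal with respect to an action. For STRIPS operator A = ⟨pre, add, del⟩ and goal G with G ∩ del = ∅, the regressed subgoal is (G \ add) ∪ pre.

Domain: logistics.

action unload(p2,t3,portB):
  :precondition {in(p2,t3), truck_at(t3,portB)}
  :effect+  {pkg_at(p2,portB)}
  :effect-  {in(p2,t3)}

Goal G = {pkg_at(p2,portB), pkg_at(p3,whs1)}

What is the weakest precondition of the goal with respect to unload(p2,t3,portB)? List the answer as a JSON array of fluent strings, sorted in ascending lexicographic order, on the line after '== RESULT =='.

Compute (G \ add) ∪ pre:
  G ∩ del = {}  (empty — regression defined)
  G \ add = {pkg_at(p2,portB), pkg_at(p3,whs1)} \ {pkg_at(p2,portB)} = {pkg_at(p3,whs1)}
  ∪ pre   = {pkg_at(p3,whs1)} ∪ {in(p2,t3), truck_at(t3,portB)}
          = {in(p2,t3), pkg_at(p3,whs1), truck_at(t3,portB)}

== RESULT ==
["in(p2,t3)", "pkg_at(p3,whs1)", "truck_at(t3,portB)"]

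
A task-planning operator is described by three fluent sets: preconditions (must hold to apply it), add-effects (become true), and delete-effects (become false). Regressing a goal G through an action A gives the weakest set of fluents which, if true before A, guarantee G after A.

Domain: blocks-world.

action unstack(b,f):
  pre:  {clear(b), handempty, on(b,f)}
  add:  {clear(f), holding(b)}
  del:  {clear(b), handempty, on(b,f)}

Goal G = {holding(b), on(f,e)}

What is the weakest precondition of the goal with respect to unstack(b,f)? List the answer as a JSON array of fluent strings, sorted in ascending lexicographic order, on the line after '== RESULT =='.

Regress:
  G ∩ del = {}  (empty — regression defined)
  G \ add = {holding(b), on(f,e)} \ {clear(f), holding(b)} = {on(f,e)}
  ∪ pre   = {on(f,e)} ∪ {clear(b), handempty, on(b,f)}
          = {clear(b), handempty, on(b,f), on(f,e)}

== RESULT ==
["clear(b)", "handempty", "on(b,f)", "on(f,e)"]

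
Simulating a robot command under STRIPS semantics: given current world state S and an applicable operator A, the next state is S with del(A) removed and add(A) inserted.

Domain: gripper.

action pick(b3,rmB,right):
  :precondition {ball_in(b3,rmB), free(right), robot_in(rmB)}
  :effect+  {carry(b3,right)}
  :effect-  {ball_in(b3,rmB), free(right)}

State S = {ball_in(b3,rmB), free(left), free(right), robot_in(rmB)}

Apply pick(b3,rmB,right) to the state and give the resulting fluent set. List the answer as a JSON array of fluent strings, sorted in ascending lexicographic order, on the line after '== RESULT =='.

Progress:
  pre ⊆ S: {ball_in(b3,rmB), free(right), robot_in(rmB)} ⊆ S  — applicable
  S \ del = {free(left), robot_in(rmB)}
  ∪ add   = {carry(b3,right), free(left), robot_in(rmB)}

== RESULT ==
["carry(b3,right)", "free(left)", "robot_in(rmB)"]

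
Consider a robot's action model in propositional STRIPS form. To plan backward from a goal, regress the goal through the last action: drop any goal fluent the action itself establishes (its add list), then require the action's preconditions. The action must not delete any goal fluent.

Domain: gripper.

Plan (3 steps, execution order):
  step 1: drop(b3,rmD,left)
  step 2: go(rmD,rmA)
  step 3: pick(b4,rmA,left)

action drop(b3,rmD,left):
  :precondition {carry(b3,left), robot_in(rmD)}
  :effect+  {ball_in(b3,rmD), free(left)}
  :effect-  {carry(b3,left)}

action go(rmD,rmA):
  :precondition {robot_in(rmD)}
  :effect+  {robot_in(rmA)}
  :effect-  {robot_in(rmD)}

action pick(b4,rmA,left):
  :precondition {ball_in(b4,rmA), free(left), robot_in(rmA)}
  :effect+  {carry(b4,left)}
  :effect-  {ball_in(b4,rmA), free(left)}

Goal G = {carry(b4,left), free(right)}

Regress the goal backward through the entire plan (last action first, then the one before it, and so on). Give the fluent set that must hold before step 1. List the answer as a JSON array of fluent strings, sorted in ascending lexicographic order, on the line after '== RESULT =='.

Work backward from the goal:
  through step 3 (pick(b4,rmA,left)): drop {carry(b4,left)}, keep {free(right)}, require {ball_in(b4,rmA), free(left), robot_in(rmA)}
    → {ball_in(b4,rmA), free(left), free(right), robot_in(rmA)}
  through step 2 (go(rmD,rmA)): drop {robot_in(rmA)}, keep {ball_in(b4,rmA), free(left), free(right)}, require {robot_in(rmD)}
    → {ball_in(b4,rmA), free(left), free(right), robot_in(rmD)}
  through step 1 (drop(b3,rmD,left)): drop {free(left)}, keep {ball_in(b4,rmA), free(right), robot_in(rmD)}, require {carry(b3,left), robot_in(rmD)}
    → {ball_in(b4,rmA), carry(b3,left), free(right), robot_in(rmD)}

== RESULT ==
["ball_in(b4,rmA)", "carry(b3,left)", "free(right)", "robot_in(rmD)"]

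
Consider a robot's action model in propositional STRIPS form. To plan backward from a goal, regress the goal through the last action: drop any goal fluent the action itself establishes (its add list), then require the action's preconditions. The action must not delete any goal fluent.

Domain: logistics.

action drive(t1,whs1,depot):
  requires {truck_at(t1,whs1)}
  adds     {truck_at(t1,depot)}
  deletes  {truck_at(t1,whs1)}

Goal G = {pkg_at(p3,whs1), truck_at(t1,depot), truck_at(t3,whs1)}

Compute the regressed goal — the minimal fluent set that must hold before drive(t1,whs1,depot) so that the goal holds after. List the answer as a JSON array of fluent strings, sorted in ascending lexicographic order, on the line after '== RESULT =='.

Regress:
  G ∩ del = {}  (empty — regression defined)
  G \ add = {pkg_at(p3,whs1), truck_at(t1,depot), truck_at(t3,whs1)} \ {truck_at(t1,depot)} = {pkg_at(p3,whs1), truck_at(t3,whs1)}
  ∪ pre   = {pkg_at(p3,whs1), truck_at(t3,whs1)} ∪ {truck_at(t1,whs1)}
          = {pkg_at(p3,whs1), truck_at(t1,whs1), truck_at(t3,whs1)}

== RESULT ==
["pkg_at(p3,whs1)", "truck_at(t1,whs1)", "truck_at(t3,whs1)"]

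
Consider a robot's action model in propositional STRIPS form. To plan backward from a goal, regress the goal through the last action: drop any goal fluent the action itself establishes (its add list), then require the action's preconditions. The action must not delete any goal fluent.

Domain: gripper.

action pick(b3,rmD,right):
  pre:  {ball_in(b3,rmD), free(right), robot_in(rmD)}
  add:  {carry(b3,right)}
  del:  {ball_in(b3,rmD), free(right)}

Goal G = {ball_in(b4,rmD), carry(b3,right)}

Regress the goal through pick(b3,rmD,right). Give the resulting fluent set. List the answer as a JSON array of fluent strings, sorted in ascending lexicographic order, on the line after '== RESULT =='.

Regress:
  G ∩ del = {}  (empty — regression defined)
  G \ add = {ball_in(b4,rmD), carry(b3,right)} \ {carry(b3,right)} = {ball_in(b4,rmD)}
  ∪ pre   = {ball_in(b4,rmD)} ∪ {ball_in(b3,rmD), free(right), robot_in(rmD)}
          = {ball_in(b3,rmD), ball_in(b4,rmD), free(right), robot_in(rmD)}

== RESULT ==
["ball_in(b3,rmD)", "ball_in(b4,rmD)", "free(right)", "robot_in(rmD)"]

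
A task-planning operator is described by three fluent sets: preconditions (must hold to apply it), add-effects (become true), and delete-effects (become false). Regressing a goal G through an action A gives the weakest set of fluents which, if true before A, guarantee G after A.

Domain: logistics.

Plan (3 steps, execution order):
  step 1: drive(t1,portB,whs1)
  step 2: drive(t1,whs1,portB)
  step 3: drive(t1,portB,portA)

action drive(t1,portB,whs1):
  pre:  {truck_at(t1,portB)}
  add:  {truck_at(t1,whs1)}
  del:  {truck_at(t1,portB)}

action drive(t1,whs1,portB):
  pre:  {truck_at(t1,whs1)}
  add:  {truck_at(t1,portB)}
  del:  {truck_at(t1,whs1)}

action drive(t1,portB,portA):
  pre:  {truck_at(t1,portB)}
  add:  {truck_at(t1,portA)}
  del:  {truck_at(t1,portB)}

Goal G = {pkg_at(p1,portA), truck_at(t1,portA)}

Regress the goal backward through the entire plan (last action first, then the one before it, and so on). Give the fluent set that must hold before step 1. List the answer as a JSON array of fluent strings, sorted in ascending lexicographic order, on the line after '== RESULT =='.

Work backward from the goal:
  through step 3 (drive(t1,portB,portA)): drop {truck_at(t1,portA)}, keep {pkg_at(p1,portA)}, require {truck_at(t1,portB)}
    → {pkg_at(p1,portA), truck_at(t1,portB)}
  through step 2 (drive(t1,whs1,portB)): drop {truck_at(t1,portB)}, keep {pkg_at(p1,portA)}, require {truck_at(t1,whs1)}
    → {pkg_at(p1,portA), truck_at(t1,whs1)}
  through step 1 (drive(t1,portB,whs1)): drop {truck_at(t1,whs1)}, keep {pkg_at(p1,portA)}, require {truck_at(t1,portB)}
    → {pkg_at(p1,portA), truck_at(t1,portB)}

== RESULT ==
["pkg_at(p1,portA)", "truck_at(t1,portB)"]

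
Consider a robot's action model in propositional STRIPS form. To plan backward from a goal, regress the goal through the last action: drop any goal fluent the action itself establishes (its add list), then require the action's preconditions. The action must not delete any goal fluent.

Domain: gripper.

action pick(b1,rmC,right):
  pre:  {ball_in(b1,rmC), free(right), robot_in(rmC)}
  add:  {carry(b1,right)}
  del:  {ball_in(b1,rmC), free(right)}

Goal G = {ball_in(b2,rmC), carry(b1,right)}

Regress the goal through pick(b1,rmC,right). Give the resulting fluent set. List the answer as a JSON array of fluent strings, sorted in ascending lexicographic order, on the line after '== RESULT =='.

Compute (G \ add) ∪ pre:
  G ∩ del = {}  (empty — regression defined)
  G \ add = {ball_in(b2,rmC), carry(b1,right)} \ {carry(b1,right)} = {ball_in(b2,rmC)}
  ∪ pre   = {ball_in(b2,rmC)} ∪ {ball_in(b1,rmC), free(right), robot_in(rmC)}
          = {ball_in(b1,rmC), ball_in(b2,rmC), free(right), robot_in(rmC)}

== RESULT ==
["ball_in(b1,rmC)", "ball_in(b2,rmC)", "free(right)", "robot_in(rmC)"]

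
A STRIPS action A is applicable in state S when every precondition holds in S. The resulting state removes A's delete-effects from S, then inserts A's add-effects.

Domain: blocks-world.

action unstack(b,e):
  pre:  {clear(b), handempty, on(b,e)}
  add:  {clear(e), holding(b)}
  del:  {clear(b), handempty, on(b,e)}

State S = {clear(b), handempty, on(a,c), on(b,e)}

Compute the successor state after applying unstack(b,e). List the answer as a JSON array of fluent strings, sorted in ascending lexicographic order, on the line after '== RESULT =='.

Progress:
  pre ⊆ S: {clear(b), handempty, on(b,e)} ⊆ S  — applicable
  S \ del = {on(a,c)}
  ∪ add   = {clear(e), holding(b), on(a,c)}

== RESULT ==
["clear(e)", "holding(b)", "on(a,c)"]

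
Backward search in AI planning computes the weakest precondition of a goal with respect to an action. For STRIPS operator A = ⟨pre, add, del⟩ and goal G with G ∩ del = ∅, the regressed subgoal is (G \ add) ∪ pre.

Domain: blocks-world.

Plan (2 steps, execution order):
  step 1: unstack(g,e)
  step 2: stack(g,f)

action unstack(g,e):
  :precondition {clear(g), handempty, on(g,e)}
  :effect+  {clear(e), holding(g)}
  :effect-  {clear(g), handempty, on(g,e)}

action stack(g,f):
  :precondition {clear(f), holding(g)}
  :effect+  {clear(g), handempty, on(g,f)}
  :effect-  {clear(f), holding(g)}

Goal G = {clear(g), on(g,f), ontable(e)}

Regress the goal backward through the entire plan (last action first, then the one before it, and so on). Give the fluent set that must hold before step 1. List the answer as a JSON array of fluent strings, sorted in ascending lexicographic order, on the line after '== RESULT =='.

Work backward from the goal:
  through step 2 (stack(g,f)): drop {clear(g), on(g,f)}, keep {ontable(e)}, require {clear(f), holding(g)}
    → {clear(f), holding(g), ontable(e)}
  through step 1 (unstack(g,e)): drop {holding(g)}, keep {clear(f), ontable(e)}, require {clear(g), handempty, on(g,e)}
    → {clear(f), clear(g), handempty, on(g,e), ontable(e)}

== RESULT ==
["clear(f)", "clear(g)", "handempty", "on(g,e)", "ontable(e)"]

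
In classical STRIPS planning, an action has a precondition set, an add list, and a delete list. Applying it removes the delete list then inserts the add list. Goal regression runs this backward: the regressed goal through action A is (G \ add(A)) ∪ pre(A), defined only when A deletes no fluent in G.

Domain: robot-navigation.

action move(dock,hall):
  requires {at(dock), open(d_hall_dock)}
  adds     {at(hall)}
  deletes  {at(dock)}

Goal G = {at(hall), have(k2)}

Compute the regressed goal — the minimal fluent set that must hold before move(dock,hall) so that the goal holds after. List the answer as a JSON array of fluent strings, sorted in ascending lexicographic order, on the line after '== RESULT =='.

Compute (G \ add) ∪ pre:
  G ∩ del = {}  (empty — regression defined)
  G \ add = {at(hall), have(k2)} \ {at(hall)} = {have(k2)}
  ∪ pre   = {have(k2)} ∪ {at(dock), open(d_hall_dock)}
          = {at(dock), have(k2), open(d_hall_dock)}

== RESULT ==
["at(dock)", "have(k2)", "open(d_hall_dock)"]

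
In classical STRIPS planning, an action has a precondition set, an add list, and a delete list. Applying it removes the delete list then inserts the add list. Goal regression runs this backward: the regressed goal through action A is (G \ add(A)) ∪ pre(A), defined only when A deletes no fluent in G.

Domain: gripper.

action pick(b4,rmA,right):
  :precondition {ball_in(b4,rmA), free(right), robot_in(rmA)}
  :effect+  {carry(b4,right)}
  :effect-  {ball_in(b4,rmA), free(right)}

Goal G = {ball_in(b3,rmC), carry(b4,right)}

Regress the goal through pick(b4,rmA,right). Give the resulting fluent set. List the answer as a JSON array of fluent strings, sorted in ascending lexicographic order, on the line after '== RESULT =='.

Compute (G \ add) ∪ pre:
  G ∩ del = {}  (empty — regression defined)
  G \ add = {ball_in(b3,rmC), carry(b4,right)} \ {carry(b4,right)} = {ball_in(b3,rmC)}
  ∪ pre   = {ball_in(b3,rmC)} ∪ {ball_in(b4,rmA), free(right), robot_in(rmA)}
          = {ball_in(b3,rmC), ball_in(b4,rmA), free(right), robot_in(rmA)}

== RESULT ==
["ball_in(b3,rmC)", "ball_in(b4,rmA)", "free(right)", "robot_in(rmA)"]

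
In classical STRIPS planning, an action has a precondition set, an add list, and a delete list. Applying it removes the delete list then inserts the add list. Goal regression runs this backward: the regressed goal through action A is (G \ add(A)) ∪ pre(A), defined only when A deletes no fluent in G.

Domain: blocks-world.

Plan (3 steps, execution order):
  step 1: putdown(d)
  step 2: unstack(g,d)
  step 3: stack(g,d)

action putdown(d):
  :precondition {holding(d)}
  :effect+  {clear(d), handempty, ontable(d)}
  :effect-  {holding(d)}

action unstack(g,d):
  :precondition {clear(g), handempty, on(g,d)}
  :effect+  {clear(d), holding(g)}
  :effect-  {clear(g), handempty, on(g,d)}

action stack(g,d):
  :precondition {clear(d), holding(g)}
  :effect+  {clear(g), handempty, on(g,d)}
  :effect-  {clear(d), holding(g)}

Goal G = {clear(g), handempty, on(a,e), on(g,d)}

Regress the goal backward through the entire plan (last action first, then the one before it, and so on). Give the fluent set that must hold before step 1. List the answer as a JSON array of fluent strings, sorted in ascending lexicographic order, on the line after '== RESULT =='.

Work backward from the goal:
  through step 3 (stack(g,d)): drop {clear(g), handempty, on(g,d)}, keep {on(a,e)}, require {clear(d), holding(g)}
    → {clear(d), holding(g), on(a,e)}
  through step 2 (unstack(g,d)): drop {clear(d), holding(g)}, keep {on(a,e)}, require {clear(g), handempty, on(g,d)}
    → {clear(g), handempty, on(a,e), on(g,d)}
  through step 1 (putdown(d)): drop {handempty}, keep {clear(g), on(a,e), on(g,d)}, require {holding(d)}
    → {clear(g), holding(d), on(a,e), on(g,d)}

== RESULT ==
["clear(g)", "holding(d)", "on(a,e)", "on(g,d)"]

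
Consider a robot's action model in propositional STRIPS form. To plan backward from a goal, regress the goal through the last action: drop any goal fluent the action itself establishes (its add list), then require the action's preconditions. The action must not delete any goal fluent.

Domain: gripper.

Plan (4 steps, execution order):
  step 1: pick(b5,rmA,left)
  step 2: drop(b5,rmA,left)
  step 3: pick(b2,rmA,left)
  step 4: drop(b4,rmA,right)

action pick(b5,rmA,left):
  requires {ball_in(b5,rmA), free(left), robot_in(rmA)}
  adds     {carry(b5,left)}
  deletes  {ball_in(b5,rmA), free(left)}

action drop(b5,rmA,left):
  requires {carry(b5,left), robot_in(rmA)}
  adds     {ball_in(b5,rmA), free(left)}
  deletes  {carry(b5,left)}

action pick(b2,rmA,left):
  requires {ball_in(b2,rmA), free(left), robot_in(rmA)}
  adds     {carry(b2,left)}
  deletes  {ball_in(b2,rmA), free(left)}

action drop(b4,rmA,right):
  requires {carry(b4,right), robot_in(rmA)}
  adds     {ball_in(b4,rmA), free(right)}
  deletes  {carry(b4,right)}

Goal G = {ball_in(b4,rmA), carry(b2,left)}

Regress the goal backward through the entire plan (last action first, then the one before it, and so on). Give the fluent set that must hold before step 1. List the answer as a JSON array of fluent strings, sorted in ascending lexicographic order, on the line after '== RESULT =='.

Regress step by step:
  through step 4 (drop(b4,rmA,right)): drop {ball_in(b4,rmA)}, keep {carry(b2,left)}, require {carry(b4,right), robot_in(rmA)}
    → {carry(b2,left), carry(b4,right), robot_in(rmA)}
  through step 3 (pick(b2,rmA,left)): drop {carry(b2,left)}, keep {carry(b4,right), robot_in(rmA)}, require {ball_in(b2,rmA), free(left), robot_in(rmA)}
    → {ball_in(b2,rmA), carry(b4,right), free(left), robot_in(rmA)}
  through step 2 (drop(b5,rmA,left)): drop {free(left)}, keep {ball_in(b2,rmA), carry(b4,right), robot_in(rmA)}, require {carry(b5,left), robot_in(rmA)}
    → {ball_in(b2,rmA), carry(b4,right), carry(b5,left), robot_in(rmA)}
  through step 1 (pick(b5,rmA,left)): drop {carry(b5,left)}, keep {ball_in(b2,rmA), carry(b4,right), robot_in(rmA)}, require {ball_in(b5,rmA), free(left), robot_in(rmA)}
    → {ball_in(b2,rmA), ball_in(b5,rmA), carry(b4,right), free(left), robot_in(rmA)}

== RESULT ==
["ball_in(b2,rmA)", "ball_in(b5,rmA)", "carry(b4,right)", "free(left)", "robot_in(rmA)"]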